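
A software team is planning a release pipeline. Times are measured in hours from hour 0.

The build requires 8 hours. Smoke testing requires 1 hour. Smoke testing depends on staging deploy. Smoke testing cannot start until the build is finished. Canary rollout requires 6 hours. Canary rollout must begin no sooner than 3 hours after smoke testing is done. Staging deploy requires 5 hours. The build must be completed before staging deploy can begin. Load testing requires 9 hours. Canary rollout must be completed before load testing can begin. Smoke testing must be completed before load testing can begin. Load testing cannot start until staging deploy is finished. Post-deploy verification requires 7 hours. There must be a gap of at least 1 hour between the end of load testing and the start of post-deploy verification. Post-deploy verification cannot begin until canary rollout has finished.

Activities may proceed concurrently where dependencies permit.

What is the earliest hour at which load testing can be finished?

32

Nothing blocks the build, so it runs from hour 0 to hour 8.
After the build (finishes hour 8), staging deploy can start at hour 8 and finishes at hour 13.
Smoke testing has to wait for staging deploy (finishes hour 13); the build (finishes hour 8). The latest of these is hour 13, so smoke testing runs hour 13 to 13 + 1 = hour 14.
Canary rollout waits on smoke testing (finishes hour 14, plus 3-hour gap → hour 17), so it starts at hour 17 and finishes at 17 + 6 = hour 23.
Load testing has to wait for canary rollout (finishes hour 23); smoke testing (finishes hour 14); staging deploy (finishes hour 13). The latest of these is hour 23, so load testing runs hour 23 to 23 + 9 = hour 32.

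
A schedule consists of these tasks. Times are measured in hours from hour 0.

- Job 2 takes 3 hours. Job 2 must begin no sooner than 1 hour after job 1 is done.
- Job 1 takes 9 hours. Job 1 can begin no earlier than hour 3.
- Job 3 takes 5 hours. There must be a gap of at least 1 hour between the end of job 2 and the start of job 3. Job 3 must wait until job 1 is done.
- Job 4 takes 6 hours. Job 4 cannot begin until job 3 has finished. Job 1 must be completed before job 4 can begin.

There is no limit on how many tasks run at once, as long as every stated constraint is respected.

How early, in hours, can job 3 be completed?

Job 1 cannot begin until its own release at hour 3. It runs from hour 3 to 3 + 9 = hour 12.
Job 2 cannot begin until job 1 (finishes hour 12, plus 1-hour gap → hour 13). It runs from hour 13 to 13 + 3 = hour 16.
Job 3 cannot start until job 2 (finishes hour 16, plus 1-hour gap → hour 17); job 1 (finishes hour 12). The controlling bound is hour 17, so job 3 finishes at 17 + 5 = hour 22.

22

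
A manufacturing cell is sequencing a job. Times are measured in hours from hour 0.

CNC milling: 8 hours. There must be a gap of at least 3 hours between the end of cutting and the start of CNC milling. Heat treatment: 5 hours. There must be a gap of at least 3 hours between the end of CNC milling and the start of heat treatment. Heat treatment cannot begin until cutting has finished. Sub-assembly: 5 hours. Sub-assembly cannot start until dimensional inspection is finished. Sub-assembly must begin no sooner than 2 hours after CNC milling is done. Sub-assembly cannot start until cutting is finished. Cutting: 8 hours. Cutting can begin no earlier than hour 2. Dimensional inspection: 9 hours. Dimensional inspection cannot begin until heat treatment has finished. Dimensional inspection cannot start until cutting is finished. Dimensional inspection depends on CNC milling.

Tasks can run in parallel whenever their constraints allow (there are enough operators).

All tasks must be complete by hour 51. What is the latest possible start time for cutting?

Nothing follows sub-assembly; the deadline of hour 51 is its only limit. It must start by 51 − 5 = hour 46.
Dimensional inspection feeds into sub-assembly (must start by hour 46); so dimensional inspection must finish by hour 46 and therefore start by hour 37.
Heat treatment feeds into dimensional inspection (must start by hour 37); so heat treatment must finish by hour 37 and therefore start by hour 32.
CNC milling must finish in time for heat treatment (must start by hour 32, minus 3-hour gap → hour 29); dimensional inspection (must start by hour 37); sub-assembly (must start by hour 46, minus 2-hour gap → hour 44). The tightest is hour 29, so CNC milling must start by 29 − 8 = hour 21.
Cutting feeds CNC milling (must start by hour 21, minus 3-hour gap → hour 18); heat treatment (must start by hour 32); dimensional inspection (must start by hour 37); sub-assembly (must start by hour 46). Taking the minimum, cutting must finish by hour 18 and start by 18 − 8 = hour 10.

10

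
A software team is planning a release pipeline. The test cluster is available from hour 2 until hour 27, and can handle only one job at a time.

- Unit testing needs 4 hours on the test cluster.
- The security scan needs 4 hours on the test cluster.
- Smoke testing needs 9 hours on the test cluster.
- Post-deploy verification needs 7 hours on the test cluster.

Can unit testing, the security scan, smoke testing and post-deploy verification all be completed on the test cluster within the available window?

Yes

The test cluster window is 27 − 2 = 25 hours.
Running back to back, the jobs need 4 + 4 + 9 + 7 = 24 hours on the test cluster.
Since 24 ≤ 25, they fit within the window.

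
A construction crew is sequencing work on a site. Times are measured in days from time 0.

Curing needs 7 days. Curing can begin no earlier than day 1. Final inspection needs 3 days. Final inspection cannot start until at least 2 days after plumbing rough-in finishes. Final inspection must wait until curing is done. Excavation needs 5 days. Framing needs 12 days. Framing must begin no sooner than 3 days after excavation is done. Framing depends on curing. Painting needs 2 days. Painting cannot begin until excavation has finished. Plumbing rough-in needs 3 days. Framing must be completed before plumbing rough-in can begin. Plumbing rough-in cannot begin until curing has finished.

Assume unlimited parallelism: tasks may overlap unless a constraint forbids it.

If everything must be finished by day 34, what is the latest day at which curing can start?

7

Final inspection must finish by day 34; it takes 3 days, so it must start by 34 − 3 = day 31.
Plumbing rough-in feeds into final inspection (must start by day 31, minus 2-day gap → day 29); so plumbing rough-in must finish by day 29 and therefore start by day 26.
Framing feeds into plumbing rough-in (must start by day 26); so framing must finish by day 26 and therefore start by day 14.
For curing: framing (must start by day 14); plumbing rough-in (must start by day 26); final inspection (must start by day 31). The most restrictive is day 14; with a 7-day duration, curing must start by day 7.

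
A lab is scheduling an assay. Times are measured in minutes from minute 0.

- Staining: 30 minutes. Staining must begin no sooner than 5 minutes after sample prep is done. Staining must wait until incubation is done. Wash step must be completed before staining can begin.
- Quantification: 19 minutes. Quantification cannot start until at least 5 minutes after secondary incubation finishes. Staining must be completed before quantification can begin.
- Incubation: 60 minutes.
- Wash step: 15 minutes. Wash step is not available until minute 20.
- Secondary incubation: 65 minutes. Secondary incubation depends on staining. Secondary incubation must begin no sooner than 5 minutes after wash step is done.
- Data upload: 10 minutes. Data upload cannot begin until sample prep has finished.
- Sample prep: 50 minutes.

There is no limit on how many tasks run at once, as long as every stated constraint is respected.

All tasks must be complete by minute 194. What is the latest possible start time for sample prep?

20

Quantification has no dependents, so it just needs to finish by minute 194. Starting by 194 − 19 = minute 175 achieves that.
Since quantification (must start by minute 175, minus 5-minute gap → minute 170) depends on it, secondary incubation must finish by minute 170. Backing off its 65-minute duration gives a latest start of minute 105.
For staining: secondary incubation (must start by minute 105); quantification (must start by minute 175). The most restrictive is minute 105; with a 30-minute duration, staining must start by minute 75.
To finish by minute 194, data upload (duration 10) must start no later than minute 184.
Sample prep must finish in time for staining (must start by minute 75, minus 5-minute gap → minute 70); data upload (must start by minute 184). The tightest is minute 70, so sample prep must start by 70 − 50 = minute 20.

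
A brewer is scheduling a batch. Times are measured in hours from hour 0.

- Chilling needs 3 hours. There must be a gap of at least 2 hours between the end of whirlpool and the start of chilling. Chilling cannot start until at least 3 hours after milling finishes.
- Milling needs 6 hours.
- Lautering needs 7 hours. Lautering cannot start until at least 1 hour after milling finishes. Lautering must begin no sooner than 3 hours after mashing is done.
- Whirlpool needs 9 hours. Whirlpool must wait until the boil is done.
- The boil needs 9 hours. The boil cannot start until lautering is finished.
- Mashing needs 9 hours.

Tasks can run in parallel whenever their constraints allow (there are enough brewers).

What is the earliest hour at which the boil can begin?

Nothing blocks mashing, so it runs from hour 0 to hour 9.
Nothing blocks milling, so it runs from hour 0 to hour 6.
For lautering: milling (finishes hour 6, plus 1-hour gap → hour 7); mashing (finishes hour 9, plus 3-hour gap → hour 12). Taking the maximum gives a start of hour 12, and it finishes at 12 + 7 = hour 19.
The boil waits on lautering (finishes hour 19), so the earliest it can start is hour 19.

19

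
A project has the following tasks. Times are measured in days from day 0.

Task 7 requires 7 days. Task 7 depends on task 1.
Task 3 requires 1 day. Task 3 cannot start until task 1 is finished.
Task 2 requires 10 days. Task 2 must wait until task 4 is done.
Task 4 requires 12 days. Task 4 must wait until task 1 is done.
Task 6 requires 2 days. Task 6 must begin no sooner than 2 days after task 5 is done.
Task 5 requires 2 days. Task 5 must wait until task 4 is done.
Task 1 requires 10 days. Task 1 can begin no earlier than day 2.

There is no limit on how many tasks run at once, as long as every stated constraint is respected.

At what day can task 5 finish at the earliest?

26

Task 1 cannot begin until its own release at day 2. It runs from day 2 to 2 + 10 = day 12.
Task 4 cannot begin until task 1 (finishes day 12). It runs from day 12 to 12 + 12 = day 24.
After task 4 (finishes day 24), task 5 can start at day 24 and finishes at day 26.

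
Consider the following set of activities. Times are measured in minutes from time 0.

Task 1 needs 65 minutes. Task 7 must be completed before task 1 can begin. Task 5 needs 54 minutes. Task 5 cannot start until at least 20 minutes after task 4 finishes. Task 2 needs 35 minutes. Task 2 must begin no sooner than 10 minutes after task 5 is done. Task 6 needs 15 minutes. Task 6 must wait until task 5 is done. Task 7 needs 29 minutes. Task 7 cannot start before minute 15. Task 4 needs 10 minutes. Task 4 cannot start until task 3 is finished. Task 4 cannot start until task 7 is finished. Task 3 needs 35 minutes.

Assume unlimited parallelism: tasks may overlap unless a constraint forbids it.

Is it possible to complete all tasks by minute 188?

After its own release at minute 15, task 7 can start at minute 15 and finishes at minute 44.
Task 1 waits on task 7 (finishes minute 44), so it starts at minute 44 and finishes at 44 + 65 = minute 109.
Task 3 can start immediately at minute 0; it finishes at minute 35.
Task 4 cannot start until task 3 (finishes minute 35); task 7 (finishes minute 44). The controlling bound is minute 44, so task 4 finishes at 44 + 10 = minute 54.
Task 5 waits on task 4 (finishes minute 54, plus 20-minute gap → minute 74), so it starts at minute 74 and finishes at 74 + 54 = minute 128.
Task 6 cannot begin until task 5 (finishes minute 128). It runs from minute 128 to 128 + 15 = minute 143.
After task 5 (finishes minute 128, plus 10-minute gap → minute 138), task 2 can start at minute 138 and finishes at minute 173.
Every task is finished by minute 173, which is no later than the deadline of 188, so the schedule is feasible.

Yes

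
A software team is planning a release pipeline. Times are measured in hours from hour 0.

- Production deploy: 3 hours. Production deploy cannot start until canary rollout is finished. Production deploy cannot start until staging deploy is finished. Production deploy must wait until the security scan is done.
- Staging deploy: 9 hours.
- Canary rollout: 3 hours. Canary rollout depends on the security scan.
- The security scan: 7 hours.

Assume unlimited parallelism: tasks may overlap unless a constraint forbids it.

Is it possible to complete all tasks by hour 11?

Staging deploy can start immediately at hour 0; it finishes at hour 9.
The security scan has no prerequisites, so it starts at hour 0 and finishes at hour 7.
After the security scan (finishes hour 7), canary rollout can start at hour 7 and finishes at hour 10.
Production deploy needs all of canary rollout (finishes hour 10); staging deploy (finishes hour 9); the security scan (finishes hour 7). That puts its earliest start at hour 10; it finishes at 10 + 3 = hour 13.
The earliest everything can be done is hour 13, which is after the deadline of 11, so it is not possible.

No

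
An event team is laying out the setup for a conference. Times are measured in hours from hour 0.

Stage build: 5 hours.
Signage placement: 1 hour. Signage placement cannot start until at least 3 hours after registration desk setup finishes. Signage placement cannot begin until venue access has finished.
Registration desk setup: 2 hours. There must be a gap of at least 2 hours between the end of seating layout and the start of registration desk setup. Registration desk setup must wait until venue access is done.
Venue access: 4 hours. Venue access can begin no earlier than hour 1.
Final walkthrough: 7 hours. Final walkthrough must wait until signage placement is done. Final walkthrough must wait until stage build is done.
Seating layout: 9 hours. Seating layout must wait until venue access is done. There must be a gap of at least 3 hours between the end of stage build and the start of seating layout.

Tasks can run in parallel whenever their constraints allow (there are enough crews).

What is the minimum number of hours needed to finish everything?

32

Stage build has no prerequisites, so it starts at hour 0 and finishes at hour 5.
Venue access waits on its own release at hour 1, so it starts at hour 1 and finishes at 1 + 4 = hour 5.
Seating layout has to wait for venue access (finishes hour 5); stage build (finishes hour 5, plus 3-hour gap → hour 8). The latest of these is hour 8, so seating layout runs hour 8 to 8 + 9 = hour 17.
Registration desk setup has to wait for seating layout (finishes hour 17, plus 2-hour gap → hour 19); venue access (finishes hour 5). The latest of these is hour 19, so registration desk setup runs hour 19 to 19 + 2 = hour 21.
Signage placement cannot start until registration desk setup (finishes hour 21, plus 3-hour gap → hour 24); venue access (finishes hour 5). The controlling bound is hour 24, so signage placement finishes at 24 + 1 = hour 25.
Final walkthrough needs all of signage placement (finishes hour 25); stage build (finishes hour 5). That puts its earliest start at hour 25; it finishes at 25 + 7 = hour 32.
All tasks are finished once the last one completes. Finish times: Venue access at 5, Stage build at 5, Seating layout at 17, Registration desk setup at 21, Signage placement at 25, Final walkthrough at 32. The latest is hour 32.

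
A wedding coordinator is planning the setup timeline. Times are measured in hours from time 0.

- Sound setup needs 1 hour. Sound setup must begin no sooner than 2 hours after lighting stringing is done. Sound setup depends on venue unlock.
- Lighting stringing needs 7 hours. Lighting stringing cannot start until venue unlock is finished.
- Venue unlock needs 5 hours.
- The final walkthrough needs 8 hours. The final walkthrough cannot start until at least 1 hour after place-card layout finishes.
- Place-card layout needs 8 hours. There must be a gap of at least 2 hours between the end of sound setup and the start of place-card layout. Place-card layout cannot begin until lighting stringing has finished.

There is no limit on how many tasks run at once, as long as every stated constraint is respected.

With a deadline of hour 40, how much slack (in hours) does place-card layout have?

Venue unlock has no prerequisites, so it starts at hour 0 and finishes at hour 5.
Lighting stringing waits on venue unlock (finishes hour 5), so it starts at hour 5 and finishes at 5 + 7 = hour 12.
Sound setup has to wait for lighting stringing (finishes hour 12, plus 2-hour gap → hour 14); venue unlock (finishes hour 5). The latest of these is hour 14, so sound setup runs hour 14 to 14 + 1 = hour 15.
Place-card layout needs all of sound setup (finishes hour 15, plus 2-hour gap → hour 17); lighting stringing (finishes hour 12). That puts its earliest start at hour 17; it finishes at 17 + 8 = hour 25.

Working backward from the deadline:
The final walkthrough must finish by hour 40; it takes 8 hours, so it must start by 40 − 8 = hour 32.
Since the final walkthrough (must start by hour 32, minus 1-hour gap → hour 31) depends on it, place-card layout must finish by hour 31. Backing off its 8-hour duration gives a latest start of hour 23.
So place-card layout can start as early as hour 17 and as late as hour 23, giving 23 − 17 = 6 hours of slack.

6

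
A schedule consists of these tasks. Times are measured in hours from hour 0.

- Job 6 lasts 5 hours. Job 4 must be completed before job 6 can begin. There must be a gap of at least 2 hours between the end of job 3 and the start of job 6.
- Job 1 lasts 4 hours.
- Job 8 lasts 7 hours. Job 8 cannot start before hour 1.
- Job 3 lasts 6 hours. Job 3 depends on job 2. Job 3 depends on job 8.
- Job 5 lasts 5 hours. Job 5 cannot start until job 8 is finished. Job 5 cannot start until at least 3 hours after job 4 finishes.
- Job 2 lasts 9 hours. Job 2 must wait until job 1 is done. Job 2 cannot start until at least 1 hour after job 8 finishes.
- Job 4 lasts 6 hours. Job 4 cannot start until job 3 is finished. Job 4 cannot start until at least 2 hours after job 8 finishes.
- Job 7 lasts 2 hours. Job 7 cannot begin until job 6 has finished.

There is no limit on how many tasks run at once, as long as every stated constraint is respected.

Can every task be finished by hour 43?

Job 8 cannot begin until its own release at hour 1. It runs from hour 1 to 1 + 7 = hour 8.
Job 1 has no prerequisites, so it starts at hour 0 and finishes at hour 4.
Job 2 cannot start until job 1 (finishes hour 4); job 8 (finishes hour 8, plus 1-hour gap → hour 9). The controlling bound is hour 9, so job 2 finishes at 9 + 9 = hour 18.
Job 3 needs all of job 2 (finishes hour 18); job 8 (finishes hour 8). That puts its earliest start at hour 18; it finishes at 18 + 6 = hour 24.
Job 4 cannot start until job 3 (finishes hour 24); job 8 (finishes hour 8, plus 2-hour gap → hour 10). The controlling bound is hour 24, so job 4 finishes at 24 + 6 = hour 30.
Job 6 cannot start until job 4 (finishes hour 30); job 3 (finishes hour 24, plus 2-hour gap → hour 26). The controlling bound is hour 30, so job 6 finishes at 30 + 5 = hour 35.
Job 7 waits on job 6 (finishes hour 35), so it starts at hour 35 and finishes at 35 + 2 = hour 37.
Job 5 cannot start until job 8 (finishes hour 8); job 4 (finishes hour 30, plus 3-hour gap → hour 33). The controlling bound is hour 33, so job 5 finishes at 33 + 5 = hour 38.
Every task is finished by hour 38, which is no later than the deadline of 43, so the schedule is feasible.

Yes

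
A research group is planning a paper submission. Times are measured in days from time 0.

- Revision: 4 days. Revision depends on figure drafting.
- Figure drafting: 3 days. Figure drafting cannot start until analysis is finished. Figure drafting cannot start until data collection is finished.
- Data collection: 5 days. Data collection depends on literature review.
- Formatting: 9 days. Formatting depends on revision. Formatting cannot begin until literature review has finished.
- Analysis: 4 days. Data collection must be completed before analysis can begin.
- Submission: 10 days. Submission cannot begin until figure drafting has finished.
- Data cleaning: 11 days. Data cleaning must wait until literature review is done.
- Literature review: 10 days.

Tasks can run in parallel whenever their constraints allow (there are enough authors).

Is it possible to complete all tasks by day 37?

Literature review has no prerequisites, so it starts at day 0 and finishes at day 10.
Data cleaning waits on literature review (finishes day 10), so it starts at day 10 and finishes at 10 + 11 = day 21.
After literature review (finishes day 10), data collection can start at day 10 and finishes at day 15.
Analysis cannot begin until data collection (finishes day 15). It runs from day 15 to 15 + 4 = day 19.
Figure drafting cannot start until analysis (finishes day 19); data collection (finishes day 15). The controlling bound is day 19, so figure drafting finishes at 19 + 3 = day 22.
Submission cannot begin until figure drafting (finishes day 22). It runs from day 22 to 22 + 10 = day 32.
Revision waits on figure drafting (finishes day 22), so it starts at day 22 and finishes at 22 + 4 = day 26.
Formatting cannot start until revision (finishes day 26); literature review (finishes day 10). The controlling bound is day 26, so formatting finishes at 26 + 9 = day 35.
Every task is finished by day 35, which is no later than the deadline of 37, so the schedule is feasible.

Yes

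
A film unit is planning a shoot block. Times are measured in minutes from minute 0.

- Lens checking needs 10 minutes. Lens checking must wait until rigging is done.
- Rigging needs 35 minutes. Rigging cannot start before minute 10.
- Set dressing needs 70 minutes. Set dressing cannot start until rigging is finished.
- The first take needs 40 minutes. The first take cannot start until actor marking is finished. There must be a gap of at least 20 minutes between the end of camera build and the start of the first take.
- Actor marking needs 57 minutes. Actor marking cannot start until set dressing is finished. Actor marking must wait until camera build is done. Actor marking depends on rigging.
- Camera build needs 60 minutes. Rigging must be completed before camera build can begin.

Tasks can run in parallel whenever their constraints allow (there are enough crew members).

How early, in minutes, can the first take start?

Rigging waits on its own release at minute 10, so it starts at minute 10 and finishes at 10 + 35 = minute 45.
Camera build waits on rigging (finishes minute 45), so it starts at minute 45 and finishes at 45 + 60 = minute 105.
Set dressing cannot begin until rigging (finishes minute 45). It runs from minute 45 to 45 + 70 = minute 115.
For actor marking: set dressing (finishes minute 115); camera build (finishes minute 105); rigging (finishes minute 45). Taking the maximum gives a start of minute 115, and it finishes at 115 + 57 = minute 172.
The first take waits on actor marking (finishes minute 172); camera build (finishes minute 105, plus 20-minute gap → minute 125). The latest of these is minute 172, which is the earliest the first take can start.

172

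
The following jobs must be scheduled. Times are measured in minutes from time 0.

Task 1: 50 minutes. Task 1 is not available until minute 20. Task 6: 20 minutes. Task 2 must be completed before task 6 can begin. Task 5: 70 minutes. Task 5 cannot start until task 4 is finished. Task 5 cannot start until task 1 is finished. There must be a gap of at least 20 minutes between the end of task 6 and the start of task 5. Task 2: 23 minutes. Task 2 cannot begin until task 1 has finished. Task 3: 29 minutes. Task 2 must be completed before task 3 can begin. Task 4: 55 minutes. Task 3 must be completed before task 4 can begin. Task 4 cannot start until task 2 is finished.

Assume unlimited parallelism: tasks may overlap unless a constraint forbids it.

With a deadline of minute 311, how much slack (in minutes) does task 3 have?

Task 1 waits on its own release at minute 20, so it starts at minute 20 and finishes at 20 + 50 = minute 70.
After task 1 (finishes minute 70), task 2 can start at minute 70 and finishes at minute 93.
After task 2 (finishes minute 93), task 3 can start at minute 93 and finishes at minute 122.

Working backward from the deadline:
To finish by minute 311, task 5 (duration 70) must start no later than minute 241.
Task 4 has to be done before task 5 (must start by minute 241). That means finishing by minute 241, i.e. starting by 241 − 55 = minute 186.
Since task 4 (must start by minute 186) depends on it, task 3 must finish by minute 186. Backing off its 29-minute duration gives a latest start of minute 157.
So task 3 can start as early as minute 93 and as late as minute 157, giving 157 − 93 = 64 minutes of slack.

64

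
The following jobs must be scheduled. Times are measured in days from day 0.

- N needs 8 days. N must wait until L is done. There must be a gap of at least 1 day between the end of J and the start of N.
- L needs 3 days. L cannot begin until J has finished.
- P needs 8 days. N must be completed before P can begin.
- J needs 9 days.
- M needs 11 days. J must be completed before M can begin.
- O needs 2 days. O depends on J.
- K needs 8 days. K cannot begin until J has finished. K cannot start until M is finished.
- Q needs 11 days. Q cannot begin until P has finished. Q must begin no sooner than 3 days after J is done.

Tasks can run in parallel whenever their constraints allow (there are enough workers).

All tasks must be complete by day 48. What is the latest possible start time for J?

To finish by day 48, Q (duration 11) must start no later than day 37.
P must finish before Q (must start by day 37). With an 8-day duration, P must start by 37 − 8 = day 29.
N has to be done before P (must start by day 29). That means finishing by day 29, i.e. starting by 29 − 8 = day 21.
L feeds into N (must start by day 21); so L must finish by day 21 and therefore start by day 18.
To finish by day 48, K (duration 8) must start no later than day 40.
M feeds into K (must start by day 40); so M must finish by day 40 and therefore start by day 29.
Nothing follows O; the deadline of day 48 is its only limit. It must start by 48 − 2 = day 46.
J feeds K (must start by day 40); L (must start by day 18); M (must start by day 29); N (must start by day 21, minus 1-day gap → day 20); O (must start by day 46); Q (must start by day 37, minus 3-day gap → day 34). Taking the minimum, J must finish by day 18 and start by 18 − 9 = day 9.

9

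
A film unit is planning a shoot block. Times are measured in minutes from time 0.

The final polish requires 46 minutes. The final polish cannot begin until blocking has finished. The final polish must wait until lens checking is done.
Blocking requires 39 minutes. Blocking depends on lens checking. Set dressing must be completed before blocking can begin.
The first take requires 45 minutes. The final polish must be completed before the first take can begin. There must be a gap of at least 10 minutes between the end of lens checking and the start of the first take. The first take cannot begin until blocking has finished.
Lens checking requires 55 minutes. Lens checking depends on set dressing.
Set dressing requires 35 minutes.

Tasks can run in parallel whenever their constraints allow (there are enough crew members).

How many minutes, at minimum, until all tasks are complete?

Set dressing has no prerequisites, so it starts at minute 0 and finishes at minute 35.
After set dressing (finishes minute 35), lens checking can start at minute 35 and finishes at minute 90.
For blocking: lens checking (finishes minute 90); set dressing (finishes minute 35). Taking the maximum gives a start of minute 90, and it finishes at 90 + 39 = minute 129.
For the final polish: blocking (finishes minute 129); lens checking (finishes minute 90). Taking the maximum gives a start of minute 129, and it finishes at 129 + 46 = minute 175.
The first take cannot start until the final polish (finishes minute 175); lens checking (finishes minute 90, plus 10-minute gap → minute 100); blocking (finishes minute 129). The controlling bound is minute 175, so the first take finishes at 175 + 45 = minute 220.
All tasks are finished once the last one completes. Finish times: Set dressing at 35, Lens checking at 90, Blocking at 129, The final polish at 175, The first take at 220. The latest is minute 220.

220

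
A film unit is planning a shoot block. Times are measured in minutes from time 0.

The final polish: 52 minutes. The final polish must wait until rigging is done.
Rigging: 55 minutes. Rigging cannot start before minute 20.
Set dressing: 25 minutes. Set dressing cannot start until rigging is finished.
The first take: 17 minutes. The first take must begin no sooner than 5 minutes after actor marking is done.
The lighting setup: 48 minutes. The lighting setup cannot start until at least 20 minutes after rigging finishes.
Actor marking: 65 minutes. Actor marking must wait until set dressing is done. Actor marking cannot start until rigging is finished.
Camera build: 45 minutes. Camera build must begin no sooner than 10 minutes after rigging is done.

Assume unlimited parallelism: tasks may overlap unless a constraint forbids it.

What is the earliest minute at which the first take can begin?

170

Rigging cannot begin until its own release at minute 20. It runs from minute 20 to 20 + 55 = minute 75.
After rigging (finishes minute 75), set dressing can start at minute 75 and finishes at minute 100.
Actor marking cannot start until set dressing (finishes minute 100); rigging (finishes minute 75). The controlling bound is minute 100, so actor marking finishes at 100 + 65 = minute 165.
The first take waits on actor marking (finishes minute 165, plus 5-minute gap → minute 170), so the earliest it can start is minute 170.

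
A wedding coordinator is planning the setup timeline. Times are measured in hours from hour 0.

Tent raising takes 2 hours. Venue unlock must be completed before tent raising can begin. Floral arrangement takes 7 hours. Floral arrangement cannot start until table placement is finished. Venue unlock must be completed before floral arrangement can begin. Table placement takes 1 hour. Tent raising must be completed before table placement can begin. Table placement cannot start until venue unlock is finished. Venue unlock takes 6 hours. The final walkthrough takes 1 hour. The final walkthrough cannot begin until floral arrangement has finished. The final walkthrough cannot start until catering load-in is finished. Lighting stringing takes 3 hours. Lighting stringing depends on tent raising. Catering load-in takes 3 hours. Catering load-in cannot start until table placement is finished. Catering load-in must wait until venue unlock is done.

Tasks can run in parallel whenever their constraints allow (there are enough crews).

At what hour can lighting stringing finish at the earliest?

Venue unlock can start immediately at hour 0; it finishes at hour 6.
After venue unlock (finishes hour 6), tent raising can start at hour 6 and finishes at hour 8.
After tent raising (finishes hour 8), lighting stringing can start at hour 8 and finishes at hour 11.

11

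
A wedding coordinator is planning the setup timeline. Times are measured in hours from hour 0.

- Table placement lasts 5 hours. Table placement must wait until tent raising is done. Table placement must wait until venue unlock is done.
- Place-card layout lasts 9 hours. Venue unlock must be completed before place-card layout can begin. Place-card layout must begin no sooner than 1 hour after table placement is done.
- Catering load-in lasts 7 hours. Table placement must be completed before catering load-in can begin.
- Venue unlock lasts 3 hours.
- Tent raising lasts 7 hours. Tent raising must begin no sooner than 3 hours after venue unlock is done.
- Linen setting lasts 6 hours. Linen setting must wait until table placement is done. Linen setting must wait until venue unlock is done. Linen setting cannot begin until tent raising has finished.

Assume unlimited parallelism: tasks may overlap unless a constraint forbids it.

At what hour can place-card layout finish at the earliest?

28

Venue unlock can start immediately at hour 0; it finishes at hour 3.
Tent raising waits on venue unlock (finishes hour 3, plus 3-hour gap → hour 6), so it starts at hour 6 and finishes at 6 + 7 = hour 13.
For table placement: tent raising (finishes hour 13); venue unlock (finishes hour 3). Taking the maximum gives a start of hour 13, and it finishes at 13 + 5 = hour 18.
For place-card layout: venue unlock (finishes hour 3); table placement (finishes hour 18, plus 1-hour gap → hour 19). Taking the maximum gives a start of hour 19, and it finishes at 19 + 9 = hour 28.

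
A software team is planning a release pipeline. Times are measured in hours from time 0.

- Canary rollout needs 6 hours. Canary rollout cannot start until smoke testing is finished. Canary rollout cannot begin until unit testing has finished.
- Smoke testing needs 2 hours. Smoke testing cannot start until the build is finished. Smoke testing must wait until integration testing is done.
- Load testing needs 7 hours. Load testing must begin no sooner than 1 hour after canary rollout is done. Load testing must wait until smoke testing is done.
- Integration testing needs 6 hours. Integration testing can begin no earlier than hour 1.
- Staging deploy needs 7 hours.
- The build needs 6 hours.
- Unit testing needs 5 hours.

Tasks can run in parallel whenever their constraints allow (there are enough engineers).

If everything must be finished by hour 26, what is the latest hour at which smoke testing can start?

To finish by hour 26, load testing (duration 7) must start no later than hour 19.
Canary rollout feeds into load testing (must start by hour 19, minus 1-hour gap → hour 18); so canary rollout must finish by hour 18 and therefore start by hour 12.
Smoke testing must finish in time for canary rollout (must start by hour 12); load testing (must start by hour 19). The tightest is hour 12, so smoke testing must start by 12 − 2 = hour 10.

10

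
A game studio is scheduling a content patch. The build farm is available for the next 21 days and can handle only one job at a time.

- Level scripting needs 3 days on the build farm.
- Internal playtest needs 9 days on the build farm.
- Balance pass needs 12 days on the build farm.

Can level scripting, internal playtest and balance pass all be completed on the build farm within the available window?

No

Running back to back, the jobs need 3 + 9 + 12 = 24 days on the build farm.
Since 24 > 21, they cannot all fit.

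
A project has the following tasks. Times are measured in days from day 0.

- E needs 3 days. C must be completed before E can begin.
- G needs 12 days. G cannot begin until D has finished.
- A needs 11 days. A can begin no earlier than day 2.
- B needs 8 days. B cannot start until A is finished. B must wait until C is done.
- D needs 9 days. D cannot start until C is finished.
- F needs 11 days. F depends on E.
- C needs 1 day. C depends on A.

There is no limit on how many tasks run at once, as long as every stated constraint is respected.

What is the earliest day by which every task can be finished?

35

A cannot begin until its own release at day 2. It runs from day 2 to 2 + 11 = day 13.
C waits on A (finishes day 13), so it starts at day 13 and finishes at 13 + 1 = day 14.
E waits on C (finishes day 14), so it starts at day 14 and finishes at 14 + 3 = day 17.
After E (finishes day 17), F can start at day 17 and finishes at day 28.
D cannot begin until C (finishes day 14). It runs from day 14 to 14 + 9 = day 23.
G cannot begin until D (finishes day 23). It runs from day 23 to 23 + 12 = day 35.
B needs all of A (finishes day 13); C (finishes day 14). That puts its earliest start at day 14; it finishes at 14 + 8 = day 22.
All tasks are finished once the last one completes. Finish times: A at 13, B at 22, C at 14, D at 23, E at 17, F at 28, G at 35. The latest is day 35.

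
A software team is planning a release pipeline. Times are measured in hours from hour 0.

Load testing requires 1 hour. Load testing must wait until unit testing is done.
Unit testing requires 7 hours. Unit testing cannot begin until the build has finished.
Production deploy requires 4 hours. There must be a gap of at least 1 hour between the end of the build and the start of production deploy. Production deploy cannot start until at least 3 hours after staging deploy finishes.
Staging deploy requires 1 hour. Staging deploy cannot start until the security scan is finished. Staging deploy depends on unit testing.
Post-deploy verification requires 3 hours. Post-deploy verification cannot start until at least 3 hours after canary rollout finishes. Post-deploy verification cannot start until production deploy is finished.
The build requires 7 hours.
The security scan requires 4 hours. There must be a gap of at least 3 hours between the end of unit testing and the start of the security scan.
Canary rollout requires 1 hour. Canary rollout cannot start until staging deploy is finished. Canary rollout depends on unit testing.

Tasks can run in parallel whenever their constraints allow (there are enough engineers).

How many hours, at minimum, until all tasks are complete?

The build has no prerequisites, so it starts at hour 0 and finishes at hour 7.
Unit testing cannot begin until the build (finishes hour 7). It runs from hour 7 to 7 + 7 = hour 14.
Load testing waits on unit testing (finishes hour 14), so it starts at hour 14 and finishes at 14 + 1 = hour 15.
After unit testing (finishes hour 14, plus 3-hour gap → hour 17), the security scan can start at hour 17 and finishes at hour 21.
For staging deploy: the security scan (finishes hour 21); unit testing (finishes hour 14). Taking the maximum gives a start of hour 21, and it finishes at 21 + 1 = hour 22.
Production deploy has to wait for the build (finishes hour 7, plus 1-hour gap → hour 8); staging deploy (finishes hour 22, plus 3-hour gap → hour 25). The latest of these is hour 25, so production deploy runs hour 25 to 25 + 4 = hour 29.
Canary rollout has to wait for staging deploy (finishes hour 22); unit testing (finishes hour 14). The latest of these is hour 22, so canary rollout runs hour 22 to 22 + 1 = hour 23.
Post-deploy verification cannot start until canary rollout (finishes hour 23, plus 3-hour gap → hour 26); production deploy (finishes hour 29). The controlling bound is hour 29, so post-deploy verification finishes at 29 + 3 = hour 32.
All tasks are finished once the last one completes. Finish times: The build at 7, Unit testing at 14, The security scan at 21, Staging deploy at 22, Canary rollout at 23, Load testing at 15, Production deploy at 29, Post-deploy verification at 32. The latest is hour 32.

32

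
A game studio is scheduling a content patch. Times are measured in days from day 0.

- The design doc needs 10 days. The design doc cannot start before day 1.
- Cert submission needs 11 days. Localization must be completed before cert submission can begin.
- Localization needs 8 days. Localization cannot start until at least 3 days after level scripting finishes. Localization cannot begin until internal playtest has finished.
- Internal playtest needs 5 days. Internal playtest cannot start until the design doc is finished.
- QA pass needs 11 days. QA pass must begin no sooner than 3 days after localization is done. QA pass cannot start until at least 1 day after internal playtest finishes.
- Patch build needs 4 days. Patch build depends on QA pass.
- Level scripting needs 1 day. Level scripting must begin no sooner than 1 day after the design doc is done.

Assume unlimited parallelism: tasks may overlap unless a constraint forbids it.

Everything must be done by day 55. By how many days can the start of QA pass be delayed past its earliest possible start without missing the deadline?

After its own release at day 1, the design doc can start at day 1 and finishes at day 11.
Internal playtest cannot begin until the design doc (finishes day 11). It runs from day 11 to 11 + 5 = day 16.
After the design doc (finishes day 11, plus 1-day gap → day 12), level scripting can start at day 12 and finishes at day 13.
Localization has to wait for level scripting (finishes day 13, plus 3-day gap → day 16); internal playtest (finishes day 16). The latest of these is day 16, so localization runs day 16 to 16 + 8 = day 24.
QA pass needs all of localization (finishes day 24, plus 3-day gap → day 27); internal playtest (finishes day 16, plus 1-day gap → day 17). That puts its earliest start at day 27; it finishes at 27 + 11 = day 38.

Working backward from the deadline:
Patch build has no dependents, so it just needs to finish by day 55. Starting by 55 − 4 = day 51 achieves that.
QA pass feeds into patch build (must start by day 51); so QA pass must finish by day 51 and therefore start by day 40.
So QA pass can start as early as day 27 and as late as day 40, giving 40 − 27 = 13 days of slack.

13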